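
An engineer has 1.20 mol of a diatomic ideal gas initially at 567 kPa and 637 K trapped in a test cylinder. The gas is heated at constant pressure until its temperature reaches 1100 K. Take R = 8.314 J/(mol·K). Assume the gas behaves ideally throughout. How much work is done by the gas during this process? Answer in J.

V₁ = nRT₁/P₁ = 1.20×8.314×637/567 = 11.2 L.
Isobaric: P stays 567 kPa; V/T = const ⇒ T₂ = 1100 K, V₂ = 19.4 L.
W = PΔV = 567×(19.4−11.2) kPa·L = 4620 J.

4620 J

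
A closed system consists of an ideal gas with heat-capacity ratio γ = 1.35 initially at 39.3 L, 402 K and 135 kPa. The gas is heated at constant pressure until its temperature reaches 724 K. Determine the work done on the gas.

n = P₁V₁/(RT₁) = 135×39.3/(8.314×402) = 1.59 mol.
Isobaric: P stays 135 kPa; V/T = const ⇒ T₂ = 724 K, V₂ = 70.8 L.
W = PΔV = 135×(70.8−39.3) kPa·L = 4250 J.
Work done on the gas = −W_by = -4250 J.

-4250 J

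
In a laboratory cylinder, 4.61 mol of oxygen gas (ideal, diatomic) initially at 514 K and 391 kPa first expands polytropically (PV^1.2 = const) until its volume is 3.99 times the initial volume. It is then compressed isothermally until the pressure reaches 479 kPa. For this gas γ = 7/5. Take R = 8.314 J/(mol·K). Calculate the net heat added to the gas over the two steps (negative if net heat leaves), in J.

-15900 J

V₁ = nRT₁/P₁ = 4.61×8.314×514/391 = 50.4 L.
Step 1 — Polytropic n=1.2: T₂ = T₁(V₁/V₂)^(n−1) = 514×(0.251)^0.20 = 390 K; P₂ = P₁(V₁/V₂)^n = 74.3 kPa.
W = (P₁V₁−P₂V₂)/(n−1) = (391×50.4−74.3×201)/0.20 = 23800 J.
ΔU = nCvΔT = 4.61×20.8×(390−514) = -11900 J.
Q = ΔU + W = 11900 J.
State after step 1: P = 74.3 kPa, V = 201 L, T = 390 K.
Step 2 — Isothermal: T stays 390 K; PV = const ⇒ V₂ = 31.2 L, P₂ = 479 kPa.
ΔU = 0 (ideal gas, T constant).
W = nRT ln(V₂/V₁) = 4.61×8.314×390×ln(0.155) = -27800 J.
Q = ΔU + W = -27800 J.
Net over both steps: W = -4020 J, Q = -15900 J, ΔU = -11900 J.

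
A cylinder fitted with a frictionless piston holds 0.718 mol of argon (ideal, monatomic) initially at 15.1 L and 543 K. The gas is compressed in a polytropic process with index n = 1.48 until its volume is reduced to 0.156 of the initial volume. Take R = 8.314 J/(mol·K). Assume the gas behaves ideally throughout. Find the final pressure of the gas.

3360 kPa

P₁ = nRT₁/V₁ = 0.718×8.314×543/15.1 = 215 kPa.
Polytropic n=1.48: T₂ = T₁(V₁/V₂)^(n−1) = 543×(6.41)^0.48 = 1320 K; P₂ = P₁(V₁/V₂)^n = 3360 kPa.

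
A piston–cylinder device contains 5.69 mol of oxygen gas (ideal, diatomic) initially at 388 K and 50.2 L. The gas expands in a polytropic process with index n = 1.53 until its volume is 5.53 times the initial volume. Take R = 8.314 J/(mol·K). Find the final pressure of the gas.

26.7 kPa

P₁ = nRT₁/V₁ = 5.69×8.314×388/50.2 = 366 kPa.
Polytropic n=1.53: T₂ = T₁(V₁/V₂)^(n−1) = 388×(0.181)^0.53 = 157 K; P₂ = P₁(V₁/V₂)^n = 26.7 kPa.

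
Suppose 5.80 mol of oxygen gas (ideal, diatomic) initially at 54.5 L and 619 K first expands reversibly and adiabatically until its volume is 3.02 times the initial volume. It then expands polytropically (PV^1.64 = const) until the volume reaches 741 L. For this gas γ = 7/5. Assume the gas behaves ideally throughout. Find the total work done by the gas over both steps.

45200 J

P₁ = nRT₁/V₁ = 5.80×8.314×619/54.5 = 548 kPa.
Step 1 — Adiabatic: TV^(γ−1) = const ⇒ T₂ = 619×(0.331)^0.400 = 398 K; PV^γ = const ⇒ P₂ = 117 kPa.
ΔU = nCvΔT = 5.80×20.8×(398−619) = -26700 J.
Q = 0 for an adiabatic process, so W = −ΔU = 26700 J.
State after step 1: P = 117 kPa, V = 165 L, T = 398 K.
Step 2 — Polytropic n=1.64: T₂ = T₁(V₁/V₂)^(n−1) = 398×(0.222)^0.64 = 152 K; P₂ = P₁(V₁/V₂)^n = 9.88 kPa.
W = (P₁V₁−P₂V₂)/(n−1) = (117×165−9.88×741)/0.64 = 18500 J.
ΔU = nCvΔT = 5.80×20.8×(152−398) = -29600 J.
Q = ΔU + W = -11100 J.
Net over both steps: W = 45200 J, Q = -11100 J, ΔU = -56300 J.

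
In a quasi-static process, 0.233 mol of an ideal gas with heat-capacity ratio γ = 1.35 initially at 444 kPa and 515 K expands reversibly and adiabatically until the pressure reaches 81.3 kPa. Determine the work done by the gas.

V₁ = nRT₁/P₁ = 0.233×8.314×515/444 = 2.25 L.
Adiabatic: T₂/T₁ = (P₂/P₁)^((γ−1)/γ) ⇒ T₂ = 515×(0.183)^0.259 = 332 K; V₂ = 7.90 L.
ΔU = nCvΔT = 0.233×23.8×(332−515) = -1010 J.
Q = 0 for an adiabatic process, so W = −ΔU = 1010 J.

1010 J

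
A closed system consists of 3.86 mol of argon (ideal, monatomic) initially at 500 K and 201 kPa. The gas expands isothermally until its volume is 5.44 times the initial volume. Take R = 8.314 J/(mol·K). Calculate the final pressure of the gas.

V₁ = nRT₁/P₁ = 3.86×8.314×500/201 = 79.8 L.
Isothermal: T stays 500 K; PV = const ⇒ V₂ = 434 L, P₂ = 36.9 kPa.

36.9 kPa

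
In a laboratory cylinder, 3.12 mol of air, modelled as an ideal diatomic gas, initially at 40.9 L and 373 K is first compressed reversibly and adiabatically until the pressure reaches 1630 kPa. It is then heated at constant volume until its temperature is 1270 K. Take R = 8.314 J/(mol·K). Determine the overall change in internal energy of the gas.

P₁ = nRT₁/V₁ = 3.12×8.314×373/40.9 = 237 kPa.
Step 1 — Adiabatic: T₂/T₁ = (P₂/P₁)^((γ−1)/γ) ⇒ T₂ = 373×(6.89)^0.286 = 647 K; V₂ = 10.3 L.
ΔU = nCvΔT = 3.12×20.8×(647−373) = 17800 J.
Q = 0 for an adiabatic process, so W = −ΔU = -17800 J.
State after step 1: P = 1630 kPa, V = 10.3 L, T = 647 K.
Step 2 — Isochoric: V stays 10.3 L; P/T = const ⇒ T₂ = 1270 K, P₂ = 3200 kPa.
W = 0 (no volume change).
ΔU = nCvΔT = 3.12×20.8×(1270−647) = 40400 J.
Q = ΔU = 40400 J.
Net over both steps: W = -17800 J, Q = 40400 J, ΔU = 58200 J.

58200 J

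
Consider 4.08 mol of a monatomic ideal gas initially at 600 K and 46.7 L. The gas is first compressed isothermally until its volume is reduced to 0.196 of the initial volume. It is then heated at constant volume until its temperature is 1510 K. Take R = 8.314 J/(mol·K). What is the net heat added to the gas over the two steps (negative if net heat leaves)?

P₁ = nRT₁/V₁ = 4.08×8.314×600/46.7 = 436 kPa.
Step 1 — Isothermal: T stays 600 K; PV = const ⇒ V₂ = 9.15 L, P₂ = 2220 kPa.
ΔU = 0 (ideal gas, T constant).
W = nRT ln(V₂/V₁) = 4.08×8.314×600×ln(0.196) = -33200 J.
Q = ΔU + W = -33200 J.
State after step 1: P = 2220 kPa, V = 9.15 L, T = 600 K.
Step 2 — Isochoric: V stays 9.15 L; P/T = const ⇒ T₂ = 1510 K, P₂ = 5600 kPa.
W = 0 (no volume change).
ΔU = nCvΔT = 4.08×12.5×(1510−600) = 46300 J.
Q = ΔU = 46300 J.
Net over both steps: W = -33200 J, Q = 13100 J, ΔU = 46300 J.

13100 J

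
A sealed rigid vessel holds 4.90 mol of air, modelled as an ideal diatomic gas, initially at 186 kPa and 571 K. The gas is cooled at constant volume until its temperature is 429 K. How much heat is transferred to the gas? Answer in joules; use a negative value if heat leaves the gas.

-14500 J

V₁ = nRT₁/P₁ = 4.90×8.314×571/186 = 125 L.
Isochoric: V stays 125 L; P/T = const ⇒ T₂ = 429 K, P₂ = 140 kPa.
W = 0 (no volume change).
ΔU = nCvΔT = 4.90×20.8×(429−571) = -14500 J.
Q = ΔU = -14500 J.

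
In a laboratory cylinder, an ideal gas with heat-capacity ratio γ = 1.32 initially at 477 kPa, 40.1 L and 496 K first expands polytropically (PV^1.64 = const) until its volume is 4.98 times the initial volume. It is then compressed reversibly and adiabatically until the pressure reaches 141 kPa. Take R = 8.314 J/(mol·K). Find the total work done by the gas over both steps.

10400 J

n = P₁V₁/(RT₁) = 477×40.1/(8.314×496) = 4.64 mol.
Step 1 — Polytropic n=1.64: T₂ = T₁(V₁/V₂)^(n−1) = 496×(0.201)^0.64 = 178 K; P₂ = P₁(V₁/V₂)^n = 34.3 kPa.
W = (P₁V₁−P₂V₂)/(n−1) = (477×40.1−34.3×200)/0.64 = 19200 J.
ΔU = nCvΔT = 4.64×26.0×(178−496) = -38400 J.
Q = ΔU + W = -19200 J.
State after step 1: P = 34.3 kPa, V = 200 L, T = 178 K.
Step 2 — Adiabatic: T₂/T₁ = (P₂/P₁)^((γ−1)/γ) ⇒ T₂ = 178×(4.11)^0.242 = 250 K; V₂ = 68.4 L.
ΔU = nCvΔT = 4.64×26.0×(250−178) = 8750 J.
Q = 0 for an adiabatic process, so W = −ΔU = -8750 J.
Net over both steps: W = 10400 J, Q = -19200 J, ΔU = -29600 J.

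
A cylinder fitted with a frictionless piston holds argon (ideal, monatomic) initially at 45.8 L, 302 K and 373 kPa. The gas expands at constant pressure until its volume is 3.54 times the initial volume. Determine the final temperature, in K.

Isobaric: P stays 373 kPa; V/T = const ⇒ T₂ = 1070 K, V₂ = 162 L.

1070 K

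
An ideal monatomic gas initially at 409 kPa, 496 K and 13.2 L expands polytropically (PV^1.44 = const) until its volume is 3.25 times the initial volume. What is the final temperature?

295 K

Polytropic n=1.44: T₂ = T₁(V₁/V₂)^(n−1) = 496×(0.308)^0.44 = 295 K; P₂ = P₁(V₁/V₂)^n = 74.9 kPa.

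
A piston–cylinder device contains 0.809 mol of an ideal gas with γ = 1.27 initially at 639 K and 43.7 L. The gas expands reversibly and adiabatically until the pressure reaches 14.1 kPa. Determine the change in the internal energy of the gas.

-5390 J

P₁ = nRT₁/V₁ = 0.809×8.314×639/43.7 = 98.4 kPa.
Adiabatic: T₂/T₁ = (P₂/P₁)^((γ−1)/γ) ⇒ T₂ = 639×(0.143)^0.213 = 423 K; V₂ = 202 L.
For an ideal gas ΔU = nCvΔT with Cv = R/(γ−1) = 30.8 J/(mol·K).
ΔU = 0.809×30.8×(423−639) = -5390 J.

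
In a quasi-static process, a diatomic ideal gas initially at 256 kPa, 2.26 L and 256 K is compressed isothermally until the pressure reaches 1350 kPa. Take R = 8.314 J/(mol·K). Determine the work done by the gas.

-962 J

n = P₁V₁/(RT₁) = 256×2.26/(8.314×256) = 0.272 mol.
Isothermal: T stays 256 K; PV = const ⇒ V₂ = 0.429 L, P₂ = 1350 kPa.
W = nRT ln(V₂/V₁) = 0.272×8.314×256×ln(0.190) = -962 J.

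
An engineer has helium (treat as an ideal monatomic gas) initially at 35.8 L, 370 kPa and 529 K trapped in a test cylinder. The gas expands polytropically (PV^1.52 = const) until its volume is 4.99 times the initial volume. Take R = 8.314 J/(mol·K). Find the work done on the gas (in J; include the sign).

-14400 J

n = P₁V₁/(RT₁) = 370×35.8/(8.314×529) = 3.01 mol.
Polytropic n=1.52: T₂ = T₁(V₁/V₂)^(n−1) = 529×(0.200)^0.52 = 229 K; P₂ = P₁(V₁/V₂)^n = 32.1 kPa.
W = (P₁V₁−P₂V₂)/(n−1) = (370×35.8−32.1×179)/0.52 = 14400 J.
Work done on the gas = −W_by = -14400 J.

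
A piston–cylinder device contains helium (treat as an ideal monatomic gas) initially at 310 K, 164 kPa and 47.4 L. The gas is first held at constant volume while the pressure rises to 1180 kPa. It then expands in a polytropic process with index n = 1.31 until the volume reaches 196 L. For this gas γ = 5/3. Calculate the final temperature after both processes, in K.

n = P₁V₁/(RT₁) = 164×47.4/(8.314×310) = 3.02 mol.
Step 1 — Isochoric: V stays 47.4 L; P/T = const ⇒ T₂ = 2230 K, P₂ = 1180 kPa.
W = 0 (no volume change).
ΔU = nCvΔT = 3.02×12.5×(2230−310) = 72200 J.
Q = ΔU = 72200 J.
State after step 1: P = 1180 kPa, V = 47.4 L, T = 2230 K.
Step 2 — Polytropic n=1.31: T₂ = T₁(V₁/V₂)^(n−1) = 2230×(0.242)^0.31 = 1440 K; P₂ = P₁(V₁/V₂)^n = 184 kPa.
W = (P₁V₁−P₂V₂)/(n−1) = (1180×47.4−184×196)/0.31 = 64200 J.
ΔU = nCvΔT = 3.02×12.5×(1440−2230) = -29900 J.
Q = ΔU + W = 34400 J.
Net over both steps: W = 64200 J, Q = 107000 J, ΔU = 42400 J.

1440 K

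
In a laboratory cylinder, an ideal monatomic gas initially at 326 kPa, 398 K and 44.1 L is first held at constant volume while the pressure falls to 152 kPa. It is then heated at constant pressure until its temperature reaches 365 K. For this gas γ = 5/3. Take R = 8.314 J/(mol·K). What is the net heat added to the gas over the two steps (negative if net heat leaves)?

n = P₁V₁/(RT₁) = 326×44.1/(8.314×398) = 4.34 mol.
Step 1 — Isochoric: V stays 44.1 L; P/T = const ⇒ T₂ = 186 K, P₂ = 152 kPa.
W = 0 (no volume change).
ΔU = nCvΔT = 4.34×12.5×(186−398) = -11500 J.
Q = ΔU = -11500 J.
State after step 1: P = 152 kPa, V = 44.1 L, T = 186 K.
Step 2 — Isobaric: P stays 152 kPa; V/T = const ⇒ T₂ = 365 K, V₂ = 86.7 L.
W = PΔV = 152×(86.7−44.1) kPa·L = 6480 J.
ΔU = nCvΔT = 4.34×12.5×(365−186) = 9720 J.
Q = ΔU + W = nCpΔT = 16200 J.
Net over both steps: W = 6480 J, Q = 4690 J, ΔU = -1790 J.

4690 J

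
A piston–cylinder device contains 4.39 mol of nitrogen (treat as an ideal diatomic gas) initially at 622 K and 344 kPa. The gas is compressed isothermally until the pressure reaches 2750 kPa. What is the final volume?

8.26 L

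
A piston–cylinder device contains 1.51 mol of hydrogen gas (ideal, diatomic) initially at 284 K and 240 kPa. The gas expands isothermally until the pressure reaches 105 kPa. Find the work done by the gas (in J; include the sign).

2950 J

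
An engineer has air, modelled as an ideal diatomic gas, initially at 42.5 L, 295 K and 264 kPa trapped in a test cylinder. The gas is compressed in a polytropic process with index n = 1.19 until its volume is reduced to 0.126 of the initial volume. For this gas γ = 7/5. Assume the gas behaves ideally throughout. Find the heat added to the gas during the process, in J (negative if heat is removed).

n = P₁V₁/(RT₁) = 264×42.5/(8.314×295) = 4.57 mol.
Polytropic n=1.19: T₂ = T₁(V₁/V₂)^(n−1) = 295×(7.94)^0.19 = 437 K; P₂ = P₁(V₁/V₂)^n = 3110 kPa.
W = (P₁V₁−P₂V₂)/(n−1) = (264×42.5−3110×5.36)/0.19 = -28500 J.
ΔU = nCvΔT = 4.57×20.8×(437−295) = 13500 J.
Q = ΔU + W = -15000 J.

-15000 J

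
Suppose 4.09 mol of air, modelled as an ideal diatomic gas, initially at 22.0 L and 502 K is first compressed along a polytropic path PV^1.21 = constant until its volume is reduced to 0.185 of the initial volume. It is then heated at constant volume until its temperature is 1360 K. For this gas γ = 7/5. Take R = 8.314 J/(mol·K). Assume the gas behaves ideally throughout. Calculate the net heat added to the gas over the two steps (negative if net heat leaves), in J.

38400 J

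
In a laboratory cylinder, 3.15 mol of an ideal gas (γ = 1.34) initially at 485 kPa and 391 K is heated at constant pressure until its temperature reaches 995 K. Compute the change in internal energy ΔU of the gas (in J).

V₁ = nRT₁/P₁ = 3.15×8.314×391/485 = 21.1 L.
Isobaric: P stays 485 kPa; V/T = const ⇒ T₂ = 995 K, V₂ = 53.7 L.
For an ideal gas ΔU = nCvΔT with Cv = R/(γ−1) = 24.5 J/(mol·K).
ΔU = 3.15×24.5×(995−391) = 46500 J.

46500 J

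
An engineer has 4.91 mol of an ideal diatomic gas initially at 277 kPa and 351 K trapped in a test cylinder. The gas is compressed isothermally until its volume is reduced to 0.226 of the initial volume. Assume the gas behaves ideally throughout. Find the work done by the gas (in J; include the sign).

-21300 J

V₁ = nRT₁/P₁ = 4.91×8.314×351/277 = 51.7 L.
Isothermal: T stays 351 K; PV = const ⇒ V₂ = 11.7 L, P₂ = 1230 kPa.
W = nRT ln(V₂/V₁) = 4.91×8.314×351×ln(0.226) = -21300 J.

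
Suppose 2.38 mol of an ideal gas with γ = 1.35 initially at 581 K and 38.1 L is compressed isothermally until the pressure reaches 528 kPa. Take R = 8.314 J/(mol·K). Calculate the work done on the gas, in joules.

6430 J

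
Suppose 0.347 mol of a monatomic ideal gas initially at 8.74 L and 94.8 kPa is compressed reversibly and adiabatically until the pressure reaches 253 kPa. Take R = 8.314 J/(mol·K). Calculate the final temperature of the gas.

T₁ = P₁V₁/(nR) = 94.8×8.74/(0.347×8.314) = 287 K.
Adiabatic: T₂/T₁ = (P₂/P₁)^((γ−1)/γ) ⇒ T₂ = 287×(2.67)^0.400 = 425 K; V₂ = 4.85 L.

425 K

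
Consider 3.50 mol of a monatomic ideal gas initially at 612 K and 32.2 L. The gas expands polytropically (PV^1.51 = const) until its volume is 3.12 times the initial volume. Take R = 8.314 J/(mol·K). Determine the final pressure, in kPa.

P₁ = nRT₁/V₁ = 3.50×8.314×612/32.2 = 553 kPa.
Polytropic n=1.51: T₂ = T₁(V₁/V₂)^(n−1) = 612×(0.321)^0.51 = 343 K; P₂ = P₁(V₁/V₂)^n = 99.2 kPa.

99.2 kPa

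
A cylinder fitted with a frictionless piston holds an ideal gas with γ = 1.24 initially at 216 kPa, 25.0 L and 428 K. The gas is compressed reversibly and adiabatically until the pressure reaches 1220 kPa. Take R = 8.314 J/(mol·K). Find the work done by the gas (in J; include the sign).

n = P₁V₁/(RT₁) = 216×25.0/(8.314×428) = 1.52 mol.
Adiabatic: T₂/T₁ = (P₂/P₁)^((γ−1)/γ) ⇒ T₂ = 428×(5.65)^0.194 = 598 K; V₂ = 6.19 L.
ΔU = nCvΔT = 1.52×34.6×(598−428) = 8960 J.
Q = 0 for an adiabatic process, so W = −ΔU = -8960 J.

-8960 J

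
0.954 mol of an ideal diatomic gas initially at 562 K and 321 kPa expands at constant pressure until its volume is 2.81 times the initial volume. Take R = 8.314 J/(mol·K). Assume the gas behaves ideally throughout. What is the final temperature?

V₁ = nRT₁/P₁ = 0.954×8.314×562/321 = 13.9 L.
Isobaric: P stays 321 kPa; V/T = const ⇒ T₂ = 1580 K, V₂ = 39.0 L.

1580 K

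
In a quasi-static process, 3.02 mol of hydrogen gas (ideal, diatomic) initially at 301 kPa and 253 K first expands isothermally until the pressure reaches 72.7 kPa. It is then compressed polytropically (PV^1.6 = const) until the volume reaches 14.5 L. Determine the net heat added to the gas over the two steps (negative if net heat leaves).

19300 J

V₁ = nRT₁/P₁ = 3.02×8.314×253/301 = 21.1 L.
Step 1 — Isothermal: T stays 253 K; PV = const ⇒ V₂ = 87.4 L, P₂ = 72.7 kPa.
ΔU = 0 (ideal gas, T constant).
W = nRT ln(V₂/V₁) = 3.02×8.314×253×ln(4.14) = 9030 J.
Q = ΔU + W = 9030 J.
State after step 1: P = 72.7 kPa, V = 87.4 L, T = 253 K.
Step 2 — Polytropic n=1.6: T₂ = T₁(V₁/V₂)^(n−1) = 253×(6.03)^0.60 = 743 K; P₂ = P₁(V₁/V₂)^n = 1290 kPa.
W = (P₁V₁−P₂V₂)/(n−1) = (72.7×87.4−1290×14.5)/0.60 = -20500 J.
ΔU = nCvΔT = 3.02×20.8×(743−253) = 30800 J.
Q = ΔU + W = 10300 J.
Net over both steps: W = -11500 J, Q = 19300 J, ΔU = 30800 J.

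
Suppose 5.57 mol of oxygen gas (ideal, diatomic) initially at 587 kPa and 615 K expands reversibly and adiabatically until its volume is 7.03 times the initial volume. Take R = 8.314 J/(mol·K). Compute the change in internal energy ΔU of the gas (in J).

V₁ = nRT₁/P₁ = 5.57×8.314×615/587 = 48.5 L.
Adiabatic: TV^(γ−1) = const ⇒ T₂ = 615×(0.142)^0.400 = 282 K; PV^γ = const ⇒ P₂ = 38.3 kPa.
For an ideal gas ΔU = nCvΔT with Cv = (5/2)R = 20.8 J/(mol·K).
ΔU = 5.57×20.8×(282−615) = -38600 J.

-38600 J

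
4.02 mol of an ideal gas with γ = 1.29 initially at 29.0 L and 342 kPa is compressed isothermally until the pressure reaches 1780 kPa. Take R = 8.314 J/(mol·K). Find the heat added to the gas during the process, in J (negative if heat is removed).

T₁ = P₁V₁/(nR) = 342×29.0/(4.02×8.314) = 297 K.
Isothermal: T stays 297 K; PV = const ⇒ V₂ = 5.57 L, P₂ = 1780 kPa.
ΔU = 0 (ideal gas, T constant).
W = nRT ln(V₂/V₁) = 4.02×8.314×297×ln(0.192) = -16400 J.
Q = ΔU + W = -16400 J.

-16400 J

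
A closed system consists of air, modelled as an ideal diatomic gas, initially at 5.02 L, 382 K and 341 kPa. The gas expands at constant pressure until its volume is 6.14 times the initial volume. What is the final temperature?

2350 K

Isobaric: P stays 341 kPa; V/T = const ⇒ T₂ = 2350 K, V₂ = 30.8 L.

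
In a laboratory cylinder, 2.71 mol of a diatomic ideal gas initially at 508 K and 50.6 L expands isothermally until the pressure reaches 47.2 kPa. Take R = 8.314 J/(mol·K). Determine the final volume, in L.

242 L

P₁ = nRT₁/V₁ = 2.71×8.314×508/50.6 = 226 kPa.
Isothermal: T stays 508 K; PV = const ⇒ V₂ = 242 L, P₂ = 47.2 kPa.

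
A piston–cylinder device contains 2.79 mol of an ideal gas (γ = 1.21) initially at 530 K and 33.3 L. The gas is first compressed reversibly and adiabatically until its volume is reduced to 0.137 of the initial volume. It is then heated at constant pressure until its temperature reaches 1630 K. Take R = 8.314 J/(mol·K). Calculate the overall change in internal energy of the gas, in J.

122000 J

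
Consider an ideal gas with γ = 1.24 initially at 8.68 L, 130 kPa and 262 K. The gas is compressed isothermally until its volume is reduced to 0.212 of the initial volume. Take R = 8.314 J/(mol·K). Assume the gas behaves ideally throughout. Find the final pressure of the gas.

Isothermal: T stays 262 K; PV = const ⇒ V₂ = 1.84 L, P₂ = 613 kPa.

613 kPa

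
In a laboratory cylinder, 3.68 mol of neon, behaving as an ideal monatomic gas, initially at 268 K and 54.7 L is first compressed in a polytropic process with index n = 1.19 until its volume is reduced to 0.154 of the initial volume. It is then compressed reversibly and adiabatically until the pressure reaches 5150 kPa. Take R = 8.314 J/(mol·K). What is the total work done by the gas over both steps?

-30500 J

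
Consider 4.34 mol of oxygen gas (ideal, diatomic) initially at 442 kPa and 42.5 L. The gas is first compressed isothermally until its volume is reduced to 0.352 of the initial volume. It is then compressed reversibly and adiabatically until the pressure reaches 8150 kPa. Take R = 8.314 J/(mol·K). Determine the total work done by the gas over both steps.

T₁ = P₁V₁/(nR) = 442×42.5/(4.34×8.314) = 521 K.
Step 1 — Isothermal: T stays 521 K; PV = const ⇒ V₂ = 15.0 L, P₂ = 1260 kPa.
ΔU = 0 (ideal gas, T constant).
W = nRT ln(V₂/V₁) = 4.34×8.314×521×ln(0.352) = -19600 J.
Q = ΔU + W = -19600 J.
State after step 1: P = 1260 kPa, V = 15.0 L, T = 521 K.
Step 2 — Adiabatic: T₂/T₁ = (P₂/P₁)^((γ−1)/γ) ⇒ T₂ = 521×(6.49)^0.286 = 888 K; V₂ = 3.93 L.
ΔU = nCvΔT = 4.34×20.8×(888−521) = 33200 J.
Q = 0 for an adiabatic process, so W = −ΔU = -33200 J.
Net over both steps: W = -52800 J, Q = -19600 J, ΔU = 33200 J.

-52800 J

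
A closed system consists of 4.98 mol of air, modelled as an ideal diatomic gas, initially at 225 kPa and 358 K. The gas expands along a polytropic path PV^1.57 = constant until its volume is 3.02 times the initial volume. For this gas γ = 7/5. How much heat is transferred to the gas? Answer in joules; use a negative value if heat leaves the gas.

-5170 J

V₁ = nRT₁/P₁ = 4.98×8.314×358/225 = 65.9 L.
Polytropic n=1.57: T₂ = T₁(V₁/V₂)^(n−1) = 358×(0.331)^0.57 = 191 K; P₂ = P₁(V₁/V₂)^n = 39.7 kPa.
W = (P₁V₁−P₂V₂)/(n−1) = (225×65.9−39.7×199)/0.57 = 12200 J.
ΔU = nCvΔT = 4.98×20.8×(191−358) = -17300 J.
Q = ΔU + W = -5170 J.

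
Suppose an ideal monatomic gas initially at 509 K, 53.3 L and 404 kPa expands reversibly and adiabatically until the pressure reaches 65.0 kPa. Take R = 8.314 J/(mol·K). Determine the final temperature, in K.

Adiabatic: T₂/T₁ = (P₂/P₁)^((γ−1)/γ) ⇒ T₂ = 509×(0.161)^0.400 = 245 K; V₂ = 160 L.

245 K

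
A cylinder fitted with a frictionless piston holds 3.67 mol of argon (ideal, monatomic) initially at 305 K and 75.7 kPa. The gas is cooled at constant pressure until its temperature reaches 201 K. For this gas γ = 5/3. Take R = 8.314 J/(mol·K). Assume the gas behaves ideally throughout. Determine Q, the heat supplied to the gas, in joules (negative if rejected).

-7930 J

V₁ = nRT₁/P₁ = 3.67×8.314×305/75.7 = 123 L.
Isobaric: P stays 75.7 kPa; V/T = const ⇒ T₂ = 201 K, V₂ = 81.0 L.
W = PΔV = 75.7×(81.0−123) kPa·L = -3170 J.
ΔU = nCvΔT = 3.67×12.5×(201−305) = -4760 J.
Q = ΔU + W = nCpΔT = -7930 J.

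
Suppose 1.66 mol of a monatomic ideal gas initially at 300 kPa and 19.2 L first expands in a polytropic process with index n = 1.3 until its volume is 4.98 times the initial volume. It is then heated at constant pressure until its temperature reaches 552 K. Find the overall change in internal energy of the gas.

2790 J

T₁ = P₁V₁/(nR) = 300×19.2/(1.66×8.314) = 417 K.
Step 1 — Polytropic n=1.3: T₂ = T₁(V₁/V₂)^(n−1) = 417×(0.201)^0.30 = 258 K; P₂ = P₁(V₁/V₂)^n = 37.2 kPa.
W = (P₁V₁−P₂V₂)/(n−1) = (300×19.2−37.2×95.6)/0.30 = 7340 J.
ΔU = nCvΔT = 1.66×12.5×(258−417) = -3300 J.
Q = ΔU + W = 4040 J.
State after step 1: P = 37.2 kPa, V = 95.6 L, T = 258 K.
Step 2 — Isobaric: P stays 37.2 kPa; V/T = const ⇒ T₂ = 552 K, V₂ = 205 L.
W = PΔV = 37.2×(205−95.6) kPa·L = 4060 J.
ΔU = nCvΔT = 1.66×12.5×(552−258) = 6090 J.
Q = ΔU + W = nCpΔT = 10100 J.
Net over both steps: W = 11400 J, Q = 14200 J, ΔU = 2790 J.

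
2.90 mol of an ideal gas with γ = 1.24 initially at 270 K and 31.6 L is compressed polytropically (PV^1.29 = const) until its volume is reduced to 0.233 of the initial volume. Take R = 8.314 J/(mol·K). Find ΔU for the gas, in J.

14300 J

P₁ = nRT₁/V₁ = 2.90×8.314×270/31.6 = 206 kPa.
Polytropic n=1.29: T₂ = T₁(V₁/V₂)^(n−1) = 270×(4.29)^0.29 = 412 K; P₂ = P₁(V₁/V₂)^n = 1350 kPa.
For an ideal gas ΔU = nCvΔT with Cv = R/(γ−1) = 34.6 J/(mol·K).
ΔU = 2.90×34.6×(412−270) = 14300 J.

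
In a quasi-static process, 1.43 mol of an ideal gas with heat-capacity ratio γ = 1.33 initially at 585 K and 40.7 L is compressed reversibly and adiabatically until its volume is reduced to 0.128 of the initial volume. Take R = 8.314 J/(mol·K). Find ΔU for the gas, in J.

20500 J

P₁ = nRT₁/V₁ = 1.43×8.314×585/40.7 = 171 kPa.
Adiabatic: TV^(γ−1) = const ⇒ T₂ = 585×(7.81)^0.330 = 1150 K; PV^γ = const ⇒ P₂ = 2630 kPa.
For an ideal gas ΔU = nCvΔT with Cv = R/(γ−1) = 25.2 J/(mol·K).
ΔU = 1.43×25.2×(1150−585) = 20500 J.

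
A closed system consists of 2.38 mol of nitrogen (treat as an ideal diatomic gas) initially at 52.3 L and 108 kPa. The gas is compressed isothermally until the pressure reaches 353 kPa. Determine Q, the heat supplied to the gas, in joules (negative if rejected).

-6690 J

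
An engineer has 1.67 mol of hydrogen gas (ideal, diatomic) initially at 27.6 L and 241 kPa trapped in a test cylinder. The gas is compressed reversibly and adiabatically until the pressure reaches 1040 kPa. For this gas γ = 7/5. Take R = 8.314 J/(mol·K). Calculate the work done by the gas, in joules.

-8620 J

T₁ = P₁V₁/(nR) = 241×27.6/(1.67×8.314) = 479 K.
Adiabatic: T₂/T₁ = (P₂/P₁)^((γ−1)/γ) ⇒ T₂ = 479×(4.32)^0.286 = 727 K; V₂ = 9.71 L.
ΔU = nCvΔT = 1.67×20.8×(727−479) = 8620 J.
Q = 0 for an adiabatic process, so W = −ΔU = -8620 J.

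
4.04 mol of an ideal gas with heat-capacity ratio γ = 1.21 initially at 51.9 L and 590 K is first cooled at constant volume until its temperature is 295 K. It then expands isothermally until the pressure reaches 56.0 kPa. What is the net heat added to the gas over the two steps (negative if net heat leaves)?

-35000 J

P₁ = nRT₁/V₁ = 4.04×8.314×590/51.9 = 382 kPa.
Step 1 — Isochoric: V stays 51.9 L; P/T = const ⇒ T₂ = 295 K, P₂ = 191 kPa.
W = 0 (no volume change).
ΔU = nCvΔT = 4.04×39.6×(295−590) = -47200 J.
Q = ΔU = -47200 J.
State after step 1: P = 191 kPa, V = 51.9 L, T = 295 K.
Step 2 — Isothermal: T stays 295 K; PV = const ⇒ V₂ = 177 L, P₂ = 56.0 kPa.
ΔU = 0 (ideal gas, T constant).
W = nRT ln(V₂/V₁) = 4.04×8.314×295×ln(3.41) = 12200 J.
Q = ΔU + W = 12200 J.
Net over both steps: W = 12200 J, Q = -35000 J, ΔU = -47200 J.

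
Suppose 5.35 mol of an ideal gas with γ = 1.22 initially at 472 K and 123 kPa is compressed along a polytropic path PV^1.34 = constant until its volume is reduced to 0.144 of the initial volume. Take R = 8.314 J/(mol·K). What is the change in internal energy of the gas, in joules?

89000 J

V₁ = nRT₁/P₁ = 5.35×8.314×472/123 = 171 L.
Polytropic n=1.34: T₂ = T₁(V₁/V₂)^(n−1) = 472×(6.94)^0.34 = 912 K; P₂ = P₁(V₁/V₂)^n = 1650 kPa.
For an ideal gas ΔU = nCvΔT with Cv = R/(γ−1) = 37.8 J/(mol·K).
ΔU = 5.35×37.8×(912−472) = 89000 J.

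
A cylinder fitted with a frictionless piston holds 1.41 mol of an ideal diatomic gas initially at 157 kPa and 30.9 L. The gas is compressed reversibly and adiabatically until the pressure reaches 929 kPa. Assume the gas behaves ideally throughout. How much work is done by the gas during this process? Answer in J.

T₁ = P₁V₁/(nR) = 157×30.9/(1.41×8.314) = 414 K.
Adiabatic: T₂/T₁ = (P₂/P₁)^((γ−1)/γ) ⇒ T₂ = 414×(5.92)^0.286 = 688 K; V₂ = 8.68 L.
ΔU = nCvΔT = 1.41×20.8×(688−414) = 8030 J.
Q = 0 for an adiabatic process, so W = −ΔU = -8030 J.

-8030 J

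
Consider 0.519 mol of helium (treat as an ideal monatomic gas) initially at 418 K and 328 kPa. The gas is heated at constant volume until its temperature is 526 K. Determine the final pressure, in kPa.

413 kPa

V₁ = nRT₁/P₁ = 0.519×8.314×418/328 = 5.50 L.
Isochoric: V stays 5.50 L; P/T = const ⇒ T₂ = 526 K, P₂ = 413 kPa.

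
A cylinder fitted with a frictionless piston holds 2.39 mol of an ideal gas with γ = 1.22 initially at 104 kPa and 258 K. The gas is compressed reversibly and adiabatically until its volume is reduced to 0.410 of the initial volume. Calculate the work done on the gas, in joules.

5050 J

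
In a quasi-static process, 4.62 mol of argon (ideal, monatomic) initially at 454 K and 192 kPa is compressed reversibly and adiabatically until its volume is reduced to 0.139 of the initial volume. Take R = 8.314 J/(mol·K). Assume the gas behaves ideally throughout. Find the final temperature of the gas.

V₁ = nRT₁/P₁ = 4.62×8.314×454/192 = 90.8 L.
Adiabatic: TV^(γ−1) = const ⇒ T₂ = 454×(7.19)^0.667 = 1690 K; PV^γ = const ⇒ P₂ = 5150 kPa.

1690 K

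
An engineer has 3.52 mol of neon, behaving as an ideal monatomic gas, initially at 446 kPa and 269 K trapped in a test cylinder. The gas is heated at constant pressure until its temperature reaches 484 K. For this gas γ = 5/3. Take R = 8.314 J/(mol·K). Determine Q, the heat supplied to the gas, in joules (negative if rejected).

15700 J

V₁ = nRT₁/P₁ = 3.52×8.314×269/446 = 17.7 L.
Isobaric: P stays 446 kPa; V/T = const ⇒ T₂ = 484 K, V₂ = 31.8 L.
W = PΔV = 446×(31.8−17.7) kPa·L = 6290 J.
ΔU = nCvΔT = 3.52×12.5×(484−269) = 9440 J.
Q = ΔU + W = nCpΔT = 15700 J.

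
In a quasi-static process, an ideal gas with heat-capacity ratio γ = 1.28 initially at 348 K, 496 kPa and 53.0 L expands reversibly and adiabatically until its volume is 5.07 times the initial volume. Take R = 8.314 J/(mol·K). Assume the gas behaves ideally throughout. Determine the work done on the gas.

-34300 J

n = P₁V₁/(RT₁) = 496×53.0/(8.314×348) = 9.09 mol.
Adiabatic: TV^(γ−1) = const ⇒ T₂ = 348×(0.197)^0.280 = 221 K; PV^γ = const ⇒ P₂ = 62.1 kPa.
ΔU = nCvΔT = 9.09×29.7×(221−348) = -34300 J.
Q = 0 for an adiabatic process, so W = −ΔU = 34300 J.
Work done on the gas = −W_by = -34300 J.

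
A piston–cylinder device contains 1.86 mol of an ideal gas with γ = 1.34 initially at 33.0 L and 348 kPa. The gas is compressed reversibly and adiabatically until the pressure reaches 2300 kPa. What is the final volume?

8.06 L

T₁ = P₁V₁/(nR) = 348×33.0/(1.86×8.314) = 743 K.
Adiabatic: T₂/T₁ = (P₂/P₁)^((γ−1)/γ) ⇒ T₂ = 743×(6.61)^0.254 = 1200 K; V₂ = 8.06 L.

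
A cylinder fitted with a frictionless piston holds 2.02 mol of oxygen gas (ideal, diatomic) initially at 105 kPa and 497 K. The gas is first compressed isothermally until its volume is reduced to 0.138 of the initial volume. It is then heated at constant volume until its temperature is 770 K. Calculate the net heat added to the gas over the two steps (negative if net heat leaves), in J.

-5070 J

V₁ = nRT₁/P₁ = 2.02×8.314×497/105 = 79.5 L.
Step 1 — Isothermal: T stays 497 K; PV = const ⇒ V₂ = 11.0 L, P₂ = 761 kPa.
ΔU = 0 (ideal gas, T constant).
W = nRT ln(V₂/V₁) = 2.02×8.314×497×ln(0.138) = -16500 J.
Q = ΔU + W = -16500 J.
State after step 1: P = 761 kPa, V = 11.0 L, T = 497 K.
Step 2 — Isochoric: V stays 11.0 L; P/T = const ⇒ T₂ = 770 K, P₂ = 1180 kPa.
W = 0 (no volume change).
ΔU = nCvΔT = 2.02×20.8×(770−497) = 11500 J.
Q = ΔU = 11500 J.
Net over both steps: W = -16500 J, Q = -5070 J, ΔU = 11500 J.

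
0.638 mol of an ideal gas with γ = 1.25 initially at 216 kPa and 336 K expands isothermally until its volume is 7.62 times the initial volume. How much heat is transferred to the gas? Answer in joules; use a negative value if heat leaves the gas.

V₁ = nRT₁/P₁ = 0.638×8.314×336/216 = 8.25 L.
Isothermal: T stays 336 K; PV = const ⇒ V₂ = 62.9 L, P₂ = 28.3 kPa.
ΔU = 0 (ideal gas, T constant).
W = nRT ln(V₂/V₁) = 0.638×8.314×336×ln(7.62) = 3620 J.
Q = ΔU + W = 3620 J.

3620 J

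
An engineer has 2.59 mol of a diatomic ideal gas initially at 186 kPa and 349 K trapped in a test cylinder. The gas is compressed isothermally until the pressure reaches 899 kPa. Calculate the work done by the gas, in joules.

V₁ = nRT₁/P₁ = 2.59×8.314×349/186 = 40.4 L.
Isothermal: T stays 349 K; PV = const ⇒ V₂ = 8.36 L, P₂ = 899 kPa.
W = nRT ln(V₂/V₁) = 2.59×8.314×349×ln(0.207) = -11800 J.

-11800 J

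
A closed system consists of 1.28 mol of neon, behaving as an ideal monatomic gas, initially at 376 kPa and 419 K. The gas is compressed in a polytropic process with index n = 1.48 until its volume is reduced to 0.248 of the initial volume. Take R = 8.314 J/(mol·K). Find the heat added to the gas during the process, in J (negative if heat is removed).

V₁ = nRT₁/P₁ = 1.28×8.314×419/376 = 11.9 L.
Polytropic n=1.48: T₂ = T₁(V₁/V₂)^(n−1) = 419×(4.03)^0.48 = 818 K; P₂ = P₁(V₁/V₂)^n = 2960 kPa.
W = (P₁V₁−P₂V₂)/(n−1) = (376×11.9−2960×2.94)/0.48 = -8850 J.
ΔU = nCvΔT = 1.28×12.5×(818−419) = 6370 J.
Q = ΔU + W = -2480 J.

-2480 J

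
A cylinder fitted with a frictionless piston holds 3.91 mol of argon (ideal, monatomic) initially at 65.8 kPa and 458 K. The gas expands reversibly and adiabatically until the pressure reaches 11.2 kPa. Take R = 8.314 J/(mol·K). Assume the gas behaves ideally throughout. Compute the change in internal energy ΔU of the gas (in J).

V₁ = nRT₁/P₁ = 3.91×8.314×458/65.8 = 226 L.
Adiabatic: T₂/T₁ = (P₂/P₁)^((γ−1)/γ) ⇒ T₂ = 458×(0.170)^0.400 = 226 K; V₂ = 655 L.
For an ideal gas ΔU = nCvΔT with Cv = (3/2)R = 12.5 J/(mol·K).
ΔU = 3.91×12.5×(226−458) = -11300 J.

-11300 J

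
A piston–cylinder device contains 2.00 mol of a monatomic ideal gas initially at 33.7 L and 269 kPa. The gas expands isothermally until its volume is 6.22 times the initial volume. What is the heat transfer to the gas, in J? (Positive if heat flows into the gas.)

16600 J

T₁ = P₁V₁/(nR) = 269×33.7/(2.00×8.314) = 545 K.
Isothermal: T stays 545 K; PV = const ⇒ V₂ = 210 L, P₂ = 43.2 kPa.
ΔU = 0 (ideal gas, T constant).
W = nRT ln(V₂/V₁) = 2.00×8.314×545×ln(6.22) = 16600 J.
Q = ΔU + W = 16600 J.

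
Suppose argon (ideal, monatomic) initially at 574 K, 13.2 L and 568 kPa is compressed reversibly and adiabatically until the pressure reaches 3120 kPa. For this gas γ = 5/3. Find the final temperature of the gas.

Adiabatic: T₂/T₁ = (P₂/P₁)^((γ−1)/γ) ⇒ T₂ = 574×(5.49)^0.400 = 1130 K; V₂ = 4.75 L.

1130 K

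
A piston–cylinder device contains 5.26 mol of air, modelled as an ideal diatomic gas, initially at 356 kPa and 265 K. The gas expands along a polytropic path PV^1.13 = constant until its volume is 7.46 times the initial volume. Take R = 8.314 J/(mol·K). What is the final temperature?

204 K

V₁ = nRT₁/P₁ = 5.26×8.314×265/356 = 32.6 L.
Polytropic n=1.13: T₂ = T₁(V₁/V₂)^(n−1) = 265×(0.134)^0.13 = 204 K; P₂ = P₁(V₁/V₂)^n = 36.7 kPa.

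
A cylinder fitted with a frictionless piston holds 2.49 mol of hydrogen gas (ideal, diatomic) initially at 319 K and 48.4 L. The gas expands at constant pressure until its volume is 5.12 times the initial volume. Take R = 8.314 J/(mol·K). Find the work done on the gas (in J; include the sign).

P₁ = nRT₁/V₁ = 2.49×8.314×319/48.4 = 136 kPa.
Isobaric: P stays 136 kPa; V/T = const ⇒ T₂ = 1630 K, V₂ = 248 L.
W = PΔV = 136×(248−48.4) kPa·L = 27200 J.
Work done on the gas = −W_by = -27200 J.

-27200 J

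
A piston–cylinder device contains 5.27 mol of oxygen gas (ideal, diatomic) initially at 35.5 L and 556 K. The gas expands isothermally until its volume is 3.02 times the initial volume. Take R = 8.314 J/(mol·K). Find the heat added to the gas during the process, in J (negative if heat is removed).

26900 J

P₁ = nRT₁/V₁ = 5.27×8.314×556/35.5 = 686 kPa.
Isothermal: T stays 556 K; PV = const ⇒ V₂ = 107 L, P₂ = 227 kPa.
ΔU = 0 (ideal gas, T constant).
W = nRT ln(V₂/V₁) = 5.27×8.314×556×ln(3.02) = 26900 J.
Q = ΔU + W = 26900 J.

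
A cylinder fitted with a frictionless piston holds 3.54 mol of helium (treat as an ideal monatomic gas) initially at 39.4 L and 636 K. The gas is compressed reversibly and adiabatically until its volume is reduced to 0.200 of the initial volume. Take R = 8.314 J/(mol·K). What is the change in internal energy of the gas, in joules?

P₁ = nRT₁/V₁ = 3.54×8.314×636/39.4 = 475 kPa.
Adiabatic: TV^(γ−1) = const ⇒ T₂ = 636×(5.00)^0.667 = 1860 K; PV^γ = const ⇒ P₂ = 6950 kPa.
For an ideal gas ΔU = nCvΔT with Cv = (3/2)R = 12.5 J/(mol·K).
ΔU = 3.54×12.5×(1860−636) = 54000 J.

54000 J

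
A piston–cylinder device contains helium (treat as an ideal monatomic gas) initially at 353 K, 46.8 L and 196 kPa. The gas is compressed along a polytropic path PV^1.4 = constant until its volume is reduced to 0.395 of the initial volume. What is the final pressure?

Polytropic n=1.4: T₂ = T₁(V₁/V₂)^(n−1) = 353×(2.53)^0.40 = 512 K; P₂ = P₁(V₁/V₂)^n = 719 kPa.

719 kPa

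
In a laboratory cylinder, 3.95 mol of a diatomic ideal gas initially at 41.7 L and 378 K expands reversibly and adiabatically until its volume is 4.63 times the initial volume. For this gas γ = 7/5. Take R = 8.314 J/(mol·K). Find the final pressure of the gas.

34.8 kPa

P₁ = nRT₁/V₁ = 3.95×8.314×378/41.7 = 298 kPa.
Adiabatic: TV^(γ−1) = const ⇒ T₂ = 378×(0.216)^0.400 = 205 K; PV^γ = const ⇒ P₂ = 34.8 kPa.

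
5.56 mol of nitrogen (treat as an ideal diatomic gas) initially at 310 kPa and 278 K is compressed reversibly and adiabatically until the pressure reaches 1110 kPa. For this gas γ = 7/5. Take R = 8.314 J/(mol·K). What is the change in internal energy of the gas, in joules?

14100 J

V₁ = nRT₁/P₁ = 5.56×8.314×278/310 = 41.5 L.
Adiabatic: T₂/T₁ = (P₂/P₁)^((γ−1)/γ) ⇒ T₂ = 278×(3.58)^0.286 = 400 K; V₂ = 16.7 L.
For an ideal gas ΔU = nCvΔT with Cv = (5/2)R = 20.8 J/(mol·K).
ΔU = 5.56×20.8×(400−278) = 14100 J.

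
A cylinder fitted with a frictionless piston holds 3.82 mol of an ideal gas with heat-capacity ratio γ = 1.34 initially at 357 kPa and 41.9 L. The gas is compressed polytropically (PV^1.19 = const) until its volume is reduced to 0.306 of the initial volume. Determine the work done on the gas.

19900 J

T₁ = P₁V₁/(nR) = 357×41.9/(3.82×8.314) = 471 K.
Polytropic n=1.19: T₂ = T₁(V₁/V₂)^(n−1) = 471×(3.27)^0.19 = 590 K; P₂ = P₁(V₁/V₂)^n = 1460 kPa.
W = (P₁V₁−P₂V₂)/(n−1) = (357×41.9−1460×12.8)/0.19 = -19900 J.
Work done on the gas = −W_by = 19900 J.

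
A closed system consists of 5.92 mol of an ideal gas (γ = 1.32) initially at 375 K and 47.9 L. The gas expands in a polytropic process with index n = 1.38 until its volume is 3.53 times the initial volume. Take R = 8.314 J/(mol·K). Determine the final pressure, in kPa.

67.6 kPa

P₁ = nRT₁/V₁ = 5.92×8.314×375/47.9 = 385 kPa.
Polytropic n=1.38: T₂ = T₁(V₁/V₂)^(n−1) = 375×(0.283)^0.38 = 232 K; P₂ = P₁(V₁/V₂)^n = 67.6 kPa.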